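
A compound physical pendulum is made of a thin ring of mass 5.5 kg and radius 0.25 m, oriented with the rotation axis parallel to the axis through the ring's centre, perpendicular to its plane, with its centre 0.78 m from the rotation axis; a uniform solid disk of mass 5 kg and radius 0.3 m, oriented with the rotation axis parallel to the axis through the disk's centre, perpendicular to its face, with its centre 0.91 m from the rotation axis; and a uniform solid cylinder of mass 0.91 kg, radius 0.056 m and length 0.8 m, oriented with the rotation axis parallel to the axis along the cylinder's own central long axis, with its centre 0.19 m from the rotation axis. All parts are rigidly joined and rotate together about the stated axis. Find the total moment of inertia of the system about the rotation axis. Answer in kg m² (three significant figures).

8.09

Thin ring: I_cm = MR² = (5.5)(0.25)² = 0.34375 kg m²; centre at d = 0.78 m, so I = I_cm + Md² gives I = 0.34375 + (5.5)(0.78)² = 3.69 kg m².
Solid disk: I_cm = (1/2)MR² = (1/2)(5)(0.3)² = 0.225 kg m²; centre at d = 0.91 m, so I = I_cm + Md² gives I = 0.225 + (5)(0.91)² = 4.3655 kg m².
Solid cylinder: I_cm = (1/2)MR² = (1/2)(0.91)(0.056)² = 0.0014269 kg m²; centre at d = 0.19 m, so I = I_cm + Md² gives I = 0.0014269 + (0.91)(0.19)² = 0.034278 kg m².
Total I = 3.69 + 4.3655 + 0.034278 = 8.0897 kg m².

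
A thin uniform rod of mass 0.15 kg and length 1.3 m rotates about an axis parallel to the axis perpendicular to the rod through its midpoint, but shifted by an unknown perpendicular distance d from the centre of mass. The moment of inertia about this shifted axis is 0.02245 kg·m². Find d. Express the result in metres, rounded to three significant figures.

About the centre-of-mass axis, I_cm = (1/12)ML² = (1/12)(0.15)(1.3)² = 0.021125 kg·m².
Parallel axis theorem: I = I_cm + Md², so Md² = 0.02245 − 0.021125 = 0.001325 kg·m².
d = √(0.001325 / 0.15) = 0.093986 m.

0.0940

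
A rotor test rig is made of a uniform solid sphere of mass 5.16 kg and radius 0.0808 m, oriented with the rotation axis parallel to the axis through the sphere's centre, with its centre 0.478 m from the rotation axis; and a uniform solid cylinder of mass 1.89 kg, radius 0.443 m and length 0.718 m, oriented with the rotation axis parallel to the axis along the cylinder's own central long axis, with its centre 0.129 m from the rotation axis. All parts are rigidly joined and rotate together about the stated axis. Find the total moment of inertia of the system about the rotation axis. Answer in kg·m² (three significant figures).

Solid sphere: I_cm = (2/5)MR² = (2/5)(5.16)(0.0808)² = 0.013475 kg·m²; centre at d = 0.478 m, so I = I_cm + Md² gives I = 0.013475 + (5.16)(0.478)² = 1.1925 kg·m².
Solid cylinder: I_cm = (1/2)MR² = (1/2)(1.89)(0.443)² = 0.18546 kg·m²; centre at d = 0.129 m, so I = I_cm + Md² gives I = 0.18546 + (1.89)(0.129)² = 0.21691 kg·m².
Total I = 1.1925 + 0.21691 = 1.4094 kg·m².

1.41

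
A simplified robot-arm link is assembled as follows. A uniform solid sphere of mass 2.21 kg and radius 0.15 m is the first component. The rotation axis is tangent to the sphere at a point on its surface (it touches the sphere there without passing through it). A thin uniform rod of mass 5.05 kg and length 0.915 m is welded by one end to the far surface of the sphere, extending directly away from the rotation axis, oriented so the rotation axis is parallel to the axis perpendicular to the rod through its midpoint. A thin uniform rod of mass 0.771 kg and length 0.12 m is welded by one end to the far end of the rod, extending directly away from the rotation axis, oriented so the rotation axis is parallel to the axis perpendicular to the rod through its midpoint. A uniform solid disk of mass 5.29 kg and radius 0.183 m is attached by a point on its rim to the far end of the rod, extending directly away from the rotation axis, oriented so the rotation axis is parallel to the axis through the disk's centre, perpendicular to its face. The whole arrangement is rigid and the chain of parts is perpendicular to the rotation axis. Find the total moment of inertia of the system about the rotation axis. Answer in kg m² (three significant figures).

16.9

Solid sphere: I_cm = (2/5)MR² = (2/5)(2.21)(0.15)² = 0.01989 kg m²; centre at d = 0.15 m, so the parallel axis theorem gives I = 0.01989 + (2.21)(0.15)² = 0.069615 kg m².
Thin rod: I_cm = (1/12)ML² = (1/12)(5.05)(0.915)² = 0.35233 kg m²; centre at d = 0.15 + 0.15 + 0.4575 = 0.7575 m, so the parallel axis theorem gives I = 0.35233 + (5.05)(0.7575)² = 3.2501 kg m².
Thin rod: I_cm = (1/12)ML² = (1/12)(0.771)(0.12)² = 0.0009252 kg m²; centre at d = 0.15 + 0.15 + 0.4575 + 0.4575 + 0.06 = 1.275 m, so the parallel axis theorem gives I = 0.0009252 + (0.771)(1.275)² = 1.2543 kg m².
Solid disk: I_cm = (1/2)MR² = (1/2)(5.29)(0.183)² = 0.088578 kg m²; centre at d = 0.15 + 0.15 + 0.4575 + 0.4575 + 0.06 + 0.06 + 0.183 = 1.518 m, so the parallel axis theorem gives I = 0.088578 + (5.29)(1.518)² = 12.278 kg m².
Total I = 0.069615 + 3.2501 + 1.2543 + 12.278 = 16.852 kg m².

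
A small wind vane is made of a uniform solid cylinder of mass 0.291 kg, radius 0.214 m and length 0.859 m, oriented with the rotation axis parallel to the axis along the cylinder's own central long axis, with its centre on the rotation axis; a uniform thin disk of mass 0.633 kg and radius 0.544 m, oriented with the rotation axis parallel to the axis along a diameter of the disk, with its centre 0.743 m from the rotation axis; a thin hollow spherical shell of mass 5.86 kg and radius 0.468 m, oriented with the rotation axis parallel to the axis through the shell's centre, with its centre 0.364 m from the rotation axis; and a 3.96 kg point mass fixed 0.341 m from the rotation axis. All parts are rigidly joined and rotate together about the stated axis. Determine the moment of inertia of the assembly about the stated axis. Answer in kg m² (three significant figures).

2.50

Solid cylinder: I_cm = (1/2)MR² = (1/2)(0.291)(0.214)² = 0.0066633 kg m²; axis through the centre, so I = 0.0066633 kg m².
Thin disk: I_cm = (1/4)MR² = (1/4)(0.633)(0.544)² = 0.046832 kg m²; centre at d = 0.743 m, so I = I_cm + Md² gives I = 0.046832 + (0.633)(0.743)² = 0.39628 kg m².
Spherical shell: I_cm = (2/3)MR² = (2/3)(5.86)(0.468)² = 0.85565 kg m²; centre at d = 0.364 m, so I = I_cm + Md² gives I = 0.85565 + (5.86)(0.364)² = 1.6321 kg m².
Point mass: I_cm = 0; centre at d = 0.341 m, so I = I_cm + Md² gives I = 0 + (3.96)(0.341)² = 0.46047 kg m².
Total I = 0.0066633 + 0.39628 + 1.6321 + 0.46047 = 2.4955 kg m².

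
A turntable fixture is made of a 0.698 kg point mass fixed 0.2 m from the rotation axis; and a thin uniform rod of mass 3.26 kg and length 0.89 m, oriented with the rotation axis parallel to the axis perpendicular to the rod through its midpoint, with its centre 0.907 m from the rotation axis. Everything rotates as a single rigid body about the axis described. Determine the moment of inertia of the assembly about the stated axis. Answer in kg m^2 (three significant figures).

2.92

Point mass: I_cm = 0; centre at d = 0.2 m, so I = I_cm + Md² gives I = 0 + (0.698)(0.2)² = 0.02792 kg m^2.
Thin rod: I_cm = (1/12)ML² = (1/12)(3.26)(0.89)² = 0.21519 kg m^2; centre at d = 0.907 m, so I = I_cm + Md² gives I = 0.21519 + (3.26)(0.907)² = 2.897 kg m^2.
Total I = 0.02792 + 2.897 = 2.9249 kg m^2.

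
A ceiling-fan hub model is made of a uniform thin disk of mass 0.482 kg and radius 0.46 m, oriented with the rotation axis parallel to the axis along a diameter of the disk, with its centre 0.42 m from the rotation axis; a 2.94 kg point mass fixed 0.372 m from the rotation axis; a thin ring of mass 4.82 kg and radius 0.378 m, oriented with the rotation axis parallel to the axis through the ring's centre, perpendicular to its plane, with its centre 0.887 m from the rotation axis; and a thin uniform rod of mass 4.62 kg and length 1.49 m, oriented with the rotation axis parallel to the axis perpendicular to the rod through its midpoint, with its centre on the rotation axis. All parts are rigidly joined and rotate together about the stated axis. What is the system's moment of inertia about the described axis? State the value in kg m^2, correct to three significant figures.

Thin disk: I_cm = (1/4)MR² = (1/4)(0.482)(0.46)² = 0.025498 kg m^2; centre at d = 0.42 m, so the parallel axis theorem gives I = 0.025498 + (0.482)(0.42)² = 0.11052 kg m^2.
Point mass: I_cm = 0; centre at d = 0.372 m, so the parallel axis theorem gives I = 0 + (2.94)(0.372)² = 0.40685 kg m^2.
Thin ring: I_cm = MR² = (4.82)(0.378)² = 0.6887 kg m^2; centre at d = 0.887 m, so the parallel axis theorem gives I = 0.6887 + (4.82)(0.887)² = 4.4809 kg m^2.
Thin rod: I_cm = (1/12)ML² = (1/12)(4.62)(1.49)² = 0.85474 kg m^2; axis through the centre, so I = 0.85474 kg m^2.
Total I = 0.11052 + 0.40685 + 4.4809 + 0.85474 = 5.853 kg m^2.

5.85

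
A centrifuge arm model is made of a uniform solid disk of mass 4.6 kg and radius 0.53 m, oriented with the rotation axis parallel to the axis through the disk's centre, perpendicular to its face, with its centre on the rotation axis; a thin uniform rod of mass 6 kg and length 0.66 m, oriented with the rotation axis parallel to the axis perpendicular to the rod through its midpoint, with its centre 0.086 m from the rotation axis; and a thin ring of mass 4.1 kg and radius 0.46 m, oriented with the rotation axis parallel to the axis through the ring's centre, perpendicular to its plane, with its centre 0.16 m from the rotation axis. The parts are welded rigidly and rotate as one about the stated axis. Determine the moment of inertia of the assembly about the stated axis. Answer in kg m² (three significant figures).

1.88

Solid disk: I_cm = (1/2)MR² = (1/2)(4.6)(0.53)² = 0.64607 kg m²; axis through the centre, so I = 0.64607 kg m².
Thin rod: I_cm = (1/12)ML² = (1/12)(6)(0.66)² = 0.2178 kg m²; centre at d = 0.086 m, so the parallel axis theorem gives I = 0.2178 + (6)(0.086)² = 0.26218 kg m².
Thin ring: I_cm = MR² = (4.1)(0.46)² = 0.86756 kg m²; centre at d = 0.16 m, so the parallel axis theorem gives I = 0.86756 + (4.1)(0.16)² = 0.97252 kg m².
Total I = 0.64607 + 0.26218 + 0.97252 = 1.8808 kg m².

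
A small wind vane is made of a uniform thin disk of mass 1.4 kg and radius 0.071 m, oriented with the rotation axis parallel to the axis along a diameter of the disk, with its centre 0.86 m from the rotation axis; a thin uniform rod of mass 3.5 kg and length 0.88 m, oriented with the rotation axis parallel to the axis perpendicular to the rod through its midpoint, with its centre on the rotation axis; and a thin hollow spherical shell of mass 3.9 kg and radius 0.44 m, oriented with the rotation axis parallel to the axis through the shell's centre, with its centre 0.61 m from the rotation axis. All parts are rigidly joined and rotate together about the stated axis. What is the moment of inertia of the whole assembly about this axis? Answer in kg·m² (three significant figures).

Thin disk: I_cm = (1/4)MR² = (1/4)(1.4)(0.071)² = 0.0017643 kg·m²; centre at d = 0.86 m, so the parallel axis theorem gives I = 0.0017643 + (1.4)(0.86)² = 1.0372 kg·m².
Thin rod: I_cm = (1/12)ML² = (1/12)(3.5)(0.88)² = 0.22587 kg·m²; axis through the centre, so I = 0.22587 kg·m².
Spherical shell: I_cm = (2/3)MR² = (2/3)(3.9)(0.44)² = 0.50336 kg·m²; centre at d = 0.61 m, so the parallel axis theorem gives I = 0.50336 + (3.9)(0.61)² = 1.9545 kg·m².
Total I = 1.0372 + 0.22587 + 1.9545 = 3.2176 kg·m².

3.22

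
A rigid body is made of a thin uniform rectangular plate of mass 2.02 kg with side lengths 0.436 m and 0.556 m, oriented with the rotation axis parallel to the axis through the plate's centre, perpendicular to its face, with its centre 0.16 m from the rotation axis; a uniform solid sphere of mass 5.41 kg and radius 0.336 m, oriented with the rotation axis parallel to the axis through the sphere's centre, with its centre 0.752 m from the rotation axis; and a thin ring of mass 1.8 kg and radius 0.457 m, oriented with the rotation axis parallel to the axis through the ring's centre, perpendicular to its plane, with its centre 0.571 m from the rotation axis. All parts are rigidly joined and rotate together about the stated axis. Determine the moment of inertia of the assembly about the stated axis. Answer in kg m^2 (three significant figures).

Rectangular plate: I_cm = (1/12)M(a²+b²) = (1/12)(2.02)[(0.436)² + (0.556)²] = 0.084037 kg m^2; centre at d = 0.16 m, so I = I_cm + Md² gives I = 0.084037 + (2.02)(0.16)² = 0.13575 kg m^2.
Solid sphere: I_cm = (2/5)MR² = (2/5)(5.41)(0.336)² = 0.24431 kg m^2; centre at d = 0.752 m, so I = I_cm + Md² gives I = 0.24431 + (5.41)(0.752)² = 3.3037 kg m^2.
Thin ring: I_cm = MR² = (1.8)(0.457)² = 0.37593 kg m^2; centre at d = 0.571 m, so I = I_cm + Md² gives I = 0.37593 + (1.8)(0.571)² = 0.9628 kg m^2.
Total I = 0.13575 + 3.3037 + 0.9628 = 4.4022 kg m^2.

4.40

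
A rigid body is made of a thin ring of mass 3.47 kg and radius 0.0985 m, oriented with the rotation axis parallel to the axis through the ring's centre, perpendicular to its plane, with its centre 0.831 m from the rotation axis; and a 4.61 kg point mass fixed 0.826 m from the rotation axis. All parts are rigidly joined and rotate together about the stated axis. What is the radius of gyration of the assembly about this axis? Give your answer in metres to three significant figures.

Thin ring: I_cm = MR² = (3.47)(0.0985)² = 0.033667 kg m²; centre at d = 0.831 m, so the parallel axis theorem gives I = 0.033667 + (3.47)(0.831)² = 2.4299 kg m².
Point mass: I_cm = 0; centre at d = 0.826 m, so the parallel axis theorem gives I = 0 + (4.61)(0.826)² = 3.1453 kg m².
Total I = 5.5752 kg m²; total mass M = 8.08 kg.
k = √(I/M) = √(5.5752/8.08) = 0.83066 m.

0.831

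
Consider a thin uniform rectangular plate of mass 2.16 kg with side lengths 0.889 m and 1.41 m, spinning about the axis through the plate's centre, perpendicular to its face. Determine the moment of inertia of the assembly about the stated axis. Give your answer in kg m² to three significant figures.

I_cm = (1/12)M(a²+b²) = (1/12)(2.16)[(0.889)² + (1.41)²] = 0.50012 kg m²; axis through the centre, so I = 0.50012 kg m².

0.500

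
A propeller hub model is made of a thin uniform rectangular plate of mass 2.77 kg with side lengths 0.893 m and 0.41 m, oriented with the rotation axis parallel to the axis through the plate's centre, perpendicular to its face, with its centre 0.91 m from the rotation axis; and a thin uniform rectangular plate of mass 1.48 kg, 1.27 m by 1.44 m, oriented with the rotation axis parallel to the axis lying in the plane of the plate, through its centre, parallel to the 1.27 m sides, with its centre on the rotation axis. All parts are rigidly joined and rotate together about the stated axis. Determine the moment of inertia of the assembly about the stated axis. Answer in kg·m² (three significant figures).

Rectangular plate: I_cm = (1/12)M(a²+b²) = (1/12)(2.77)[(0.893)² + (0.41)²] = 0.22288 kg·m²; centre at d = 0.91 m, so the parallel axis theorem gives I = 0.22288 + (2.77)(0.91)² = 2.5167 kg·m².
Rectangular plate: I_cm = (1/12)Mb² = (1/12)(1.48)(1.44)² = 0.25574 kg·m²; axis through the centre, so I = 0.25574 kg·m².
Total I = 2.5167 + 0.25574 = 2.7725 kg·m².

2.77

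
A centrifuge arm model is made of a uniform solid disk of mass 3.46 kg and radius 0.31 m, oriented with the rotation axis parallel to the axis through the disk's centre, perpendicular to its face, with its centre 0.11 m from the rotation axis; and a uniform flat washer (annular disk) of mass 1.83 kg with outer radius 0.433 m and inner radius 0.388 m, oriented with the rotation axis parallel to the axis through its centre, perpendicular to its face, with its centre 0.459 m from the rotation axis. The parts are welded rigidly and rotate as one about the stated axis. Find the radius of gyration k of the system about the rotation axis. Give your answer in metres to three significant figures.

0.413

Solid disk: I_cm = (1/2)MR² = (1/2)(3.46)(0.31)² = 0.16625 kg·m²; centre at d = 0.11 m, so I = I_cm + Md² gives I = 0.16625 + (3.46)(0.11)² = 0.20812 kg·m².
Annular disk: I_cm = (1/2)M(R²+r²) = (1/2)(1.83)[(0.433)² + (0.388)²] = 0.3093 kg·m²; centre at d = 0.459 m, so I = I_cm + Md² gives I = 0.3093 + (1.83)(0.459)² = 0.69485 kg·m².
Total I = 0.90297 kg·m²; total mass M = 5.29 kg.
k = √(I/M) = √(0.90297/5.29) = 0.41315 m.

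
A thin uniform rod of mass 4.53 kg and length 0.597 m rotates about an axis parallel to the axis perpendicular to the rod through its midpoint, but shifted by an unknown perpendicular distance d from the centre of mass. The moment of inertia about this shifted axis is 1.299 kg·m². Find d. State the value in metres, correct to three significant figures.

About the centre-of-mass axis, I_cm = (1/12)ML² = (1/12)(4.53)(0.597)² = 0.13454 kg·m².
Parallel axis theorem: I = I_cm + Md², so Md² = 1.299 − 0.13454 = 1.1645 kg·m².
d = √(1.1645 / 4.53) = 0.50701 m.

0.507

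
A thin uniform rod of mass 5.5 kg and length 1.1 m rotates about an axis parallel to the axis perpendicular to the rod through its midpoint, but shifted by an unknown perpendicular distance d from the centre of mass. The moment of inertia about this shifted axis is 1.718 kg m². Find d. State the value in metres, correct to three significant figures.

0.460

About the centre-of-mass axis, I_cm = (1/12)ML² = (1/12)(5.5)(1.1)² = 0.55458 kg m².
Parallel axis theorem: I = I_cm + Md², so Md² = 1.718 − 0.55458 = 1.1634 kg m².
d = √(1.1634 / 5.5) = 0.45992 m.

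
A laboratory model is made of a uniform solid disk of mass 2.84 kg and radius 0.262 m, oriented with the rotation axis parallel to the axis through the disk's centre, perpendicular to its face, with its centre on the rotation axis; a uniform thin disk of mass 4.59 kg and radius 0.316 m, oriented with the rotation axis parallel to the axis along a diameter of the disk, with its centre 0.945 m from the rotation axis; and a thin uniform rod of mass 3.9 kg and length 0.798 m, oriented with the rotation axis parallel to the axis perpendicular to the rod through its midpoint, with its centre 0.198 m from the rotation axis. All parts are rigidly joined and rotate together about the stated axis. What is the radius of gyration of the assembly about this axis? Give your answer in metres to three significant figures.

Solid disk: I_cm = (1/2)MR² = (1/2)(2.84)(0.262)² = 0.097474 kg m^2; axis through the centre, so I = 0.097474 kg m^2.
Thin disk: I_cm = (1/4)MR² = (1/4)(4.59)(0.316)² = 0.11458 kg m^2; centre at d = 0.945 m, so the parallel axis theorem gives I = 0.11458 + (4.59)(0.945)² = 4.2136 kg m^2.
Thin rod: I_cm = (1/12)ML² = (1/12)(3.9)(0.798)² = 0.20696 kg m^2; centre at d = 0.198 m, so the parallel axis theorem gives I = 0.20696 + (3.9)(0.198)² = 0.35986 kg m^2.
Total I = 4.6709 kg m^2; total mass M = 11.33 kg.
k = √(I/M) = √(4.6709/11.33) = 0.64207 m.

0.642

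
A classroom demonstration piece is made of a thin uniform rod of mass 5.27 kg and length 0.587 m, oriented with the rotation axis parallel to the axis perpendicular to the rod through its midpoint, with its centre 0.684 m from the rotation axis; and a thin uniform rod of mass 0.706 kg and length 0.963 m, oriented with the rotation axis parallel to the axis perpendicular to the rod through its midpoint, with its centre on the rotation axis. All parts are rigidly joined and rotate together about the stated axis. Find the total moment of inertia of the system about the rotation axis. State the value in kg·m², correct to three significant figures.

2.67

Thin rod: I_cm = (1/12)ML² = (1/12)(5.27)(0.587)² = 0.15132 kg·m²; centre at d = 0.684 m, so the parallel axis theorem gives I = 0.15132 + (5.27)(0.684)² = 2.6169 kg·m².
Thin rod: I_cm = (1/12)ML² = (1/12)(0.706)(0.963)² = 0.05456 kg·m²; axis through the centre, so I = 0.05456 kg·m².
Total I = 2.6169 + 0.05456 = 2.6715 kg·m².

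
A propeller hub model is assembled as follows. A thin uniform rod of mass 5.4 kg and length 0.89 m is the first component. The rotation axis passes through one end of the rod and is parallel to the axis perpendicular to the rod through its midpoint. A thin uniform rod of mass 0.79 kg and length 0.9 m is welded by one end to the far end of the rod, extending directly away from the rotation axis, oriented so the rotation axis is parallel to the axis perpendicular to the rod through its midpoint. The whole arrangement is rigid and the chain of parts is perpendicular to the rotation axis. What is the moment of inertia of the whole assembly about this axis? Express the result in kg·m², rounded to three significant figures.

2.90

Thin rod: I_cm = (1/12)ML² = (1/12)(5.4)(0.89)² = 0.35645 kg·m²; centre at d = 0.445 m, so the parallel axis theorem gives I = 0.35645 + (5.4)(0.445)² = 1.4258 kg·m².
Thin rod: I_cm = (1/12)ML² = (1/12)(0.79)(0.9)² = 0.053325 kg·m²; centre at d = 0.445 + 0.445 + 0.45 = 1.34 m, so the parallel axis theorem gives I = 0.053325 + (0.79)(1.34)² = 1.4718 kg·m².
Total I = 1.4258 + 1.4718 = 2.8976 kg·m².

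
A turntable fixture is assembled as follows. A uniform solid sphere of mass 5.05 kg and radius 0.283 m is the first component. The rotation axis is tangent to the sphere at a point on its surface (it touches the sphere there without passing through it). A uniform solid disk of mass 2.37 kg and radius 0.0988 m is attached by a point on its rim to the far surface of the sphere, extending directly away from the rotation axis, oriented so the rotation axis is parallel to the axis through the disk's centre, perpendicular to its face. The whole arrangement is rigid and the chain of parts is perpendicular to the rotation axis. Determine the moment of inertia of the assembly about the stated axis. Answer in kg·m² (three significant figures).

Solid sphere: I_cm = (2/5)MR² = (2/5)(5.05)(0.283)² = 0.16178 kg·m²; centre at d = 0.283 m, so I = I_cm + Md² gives I = 0.16178 + (5.05)(0.283)² = 0.56623 kg·m².
Solid disk: I_cm = (1/2)MR² = (1/2)(2.37)(0.0988)² = 0.011567 kg·m²; centre at d = 0.283 + 0.283 + 0.0988 = 0.6648 m, so I = I_cm + Md² gives I = 0.011567 + (2.37)(0.6648)² = 1.059 kg·m².
Total I = 0.56623 + 1.059 = 1.6252 kg·m².

1.63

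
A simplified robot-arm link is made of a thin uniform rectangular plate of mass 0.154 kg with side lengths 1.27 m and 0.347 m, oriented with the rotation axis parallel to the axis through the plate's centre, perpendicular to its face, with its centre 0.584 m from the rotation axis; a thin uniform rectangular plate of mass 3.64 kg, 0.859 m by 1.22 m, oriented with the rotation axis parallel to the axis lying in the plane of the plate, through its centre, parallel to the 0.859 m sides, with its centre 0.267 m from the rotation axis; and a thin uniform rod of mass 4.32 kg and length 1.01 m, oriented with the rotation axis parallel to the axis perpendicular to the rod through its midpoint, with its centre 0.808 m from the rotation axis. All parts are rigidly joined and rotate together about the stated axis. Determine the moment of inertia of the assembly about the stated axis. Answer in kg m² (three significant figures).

3.97

Rectangular plate: I_cm = (1/12)M(a²+b²) = (1/12)(0.154)[(1.27)² + (0.347)²] = 0.022244 kg m²; centre at d = 0.584 m, so the parallel axis theorem gives I = 0.022244 + (0.154)(0.584)² = 0.074767 kg m².
Rectangular plate: I_cm = (1/12)Mb² = (1/12)(3.64)(1.22)² = 0.45148 kg m²; centre at d = 0.267 m, so the parallel axis theorem gives I = 0.45148 + (3.64)(0.267)² = 0.71097 kg m².
Thin rod: I_cm = (1/12)ML² = (1/12)(4.32)(1.01)² = 0.36724 kg m²; centre at d = 0.808 m, so the parallel axis theorem gives I = 0.36724 + (4.32)(0.808)² = 3.1876 kg m².
Total I = 0.074767 + 0.71097 + 3.1876 = 3.9733 kg m².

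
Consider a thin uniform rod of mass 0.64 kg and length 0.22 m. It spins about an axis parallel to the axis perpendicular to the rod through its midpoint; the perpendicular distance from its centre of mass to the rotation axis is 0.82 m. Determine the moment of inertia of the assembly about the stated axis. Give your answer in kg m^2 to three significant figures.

0.433

I_cm = (1/12)ML² = (1/12)(0.64)(0.22)² = 0.0025813 kg m^2; centre at d = 0.82 m, so the parallel axis theorem gives I = 0.0025813 + (0.64)(0.82)² = 0.43292 kg m^2.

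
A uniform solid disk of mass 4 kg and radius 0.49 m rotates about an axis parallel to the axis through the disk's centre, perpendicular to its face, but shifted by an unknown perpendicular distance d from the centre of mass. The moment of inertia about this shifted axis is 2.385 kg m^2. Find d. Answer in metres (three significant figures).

About the centre-of-mass axis, I_cm = (1/2)MR² = (1/2)(4)(0.49)² = 0.4802 kg m^2.
Parallel axis theorem: I = I_cm + Md², so Md² = 2.385 − 0.4802 = 1.9048 kg m^2.
d = √(1.9048 / 4) = 0.69007 m.

0.690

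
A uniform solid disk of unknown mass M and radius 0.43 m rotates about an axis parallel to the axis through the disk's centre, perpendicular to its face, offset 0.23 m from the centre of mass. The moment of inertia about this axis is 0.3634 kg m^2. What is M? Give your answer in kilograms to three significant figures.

2.50

I = I_cm + Md² = (1/2)MR² + Md² = M·[0.5·(0.43)² + (0.23)²] = M·0.14535.
So M = 0.3634 / 0.14535 = 2.5002 kg.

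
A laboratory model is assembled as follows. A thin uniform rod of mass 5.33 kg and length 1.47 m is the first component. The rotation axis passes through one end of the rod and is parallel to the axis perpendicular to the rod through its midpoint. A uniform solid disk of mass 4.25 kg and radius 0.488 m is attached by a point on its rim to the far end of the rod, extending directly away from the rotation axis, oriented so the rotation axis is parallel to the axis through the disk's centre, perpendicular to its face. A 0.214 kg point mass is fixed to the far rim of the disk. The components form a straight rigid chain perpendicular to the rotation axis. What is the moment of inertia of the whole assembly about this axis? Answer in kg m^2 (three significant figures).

21.9

Thin rod: I_cm = (1/12)ML² = (1/12)(5.33)(1.47)² = 0.9598 kg m^2; centre at d = 0.735 m, so the parallel axis theorem gives I = 0.9598 + (5.33)(0.735)² = 3.8392 kg m^2.
Solid disk: I_cm = (1/2)MR² = (1/2)(4.25)(0.488)² = 0.50606 kg m^2; centre at d = 0.735 + 0.735 + 0.488 = 1.958 m, so the parallel axis theorem gives I = 0.50606 + (4.25)(1.958)² = 16.8 kg m^2.
Point mass: I_cm = 0; centre at d = 0.735 + 0.735 + 0.488 + 0.488 = 2.446 m, so the parallel axis theorem gives I = 0 + (0.214)(2.446)² = 1.2803 kg m^2.
Total I = 3.8392 + 16.8 + 1.2803 = 21.919 kg m^2.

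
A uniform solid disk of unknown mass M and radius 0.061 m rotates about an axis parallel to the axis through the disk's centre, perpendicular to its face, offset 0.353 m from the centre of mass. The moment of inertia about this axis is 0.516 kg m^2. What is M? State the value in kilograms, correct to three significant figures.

4.08

I = I_cm + Md² = (1/2)MR² + Md² = M·[0.5·(0.061)² + (0.353)²] = M·0.12647.
So M = 0.516 / 0.12647 = 4.08 kg.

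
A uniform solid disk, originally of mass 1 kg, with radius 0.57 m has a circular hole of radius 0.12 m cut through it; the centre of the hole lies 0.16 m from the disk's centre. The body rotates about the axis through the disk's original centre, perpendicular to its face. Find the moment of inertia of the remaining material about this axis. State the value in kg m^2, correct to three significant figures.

Unpierced body about its centre: I₀ = (1/2)MR² = (1/2)(1)(0.57)² = 0.16245 kg m^2.
The removed disk has mass m = M·(r/R)² = (1)(0.12/0.57)² = 0.044321 kg (same uniform areal density).
Its moment of inertia about the rotation axis (parallel-axis theorem): I_hole = (1/2)mr² + md² = (1/2)(0.044321)(0.12)² + (0.044321)(0.16)² = 0.0014537 kg m^2.
Treating the hole as negative mass, I = I₀ − I_hole = 0.16245 − 0.0014537 = 0.161 kg m^2.

0.161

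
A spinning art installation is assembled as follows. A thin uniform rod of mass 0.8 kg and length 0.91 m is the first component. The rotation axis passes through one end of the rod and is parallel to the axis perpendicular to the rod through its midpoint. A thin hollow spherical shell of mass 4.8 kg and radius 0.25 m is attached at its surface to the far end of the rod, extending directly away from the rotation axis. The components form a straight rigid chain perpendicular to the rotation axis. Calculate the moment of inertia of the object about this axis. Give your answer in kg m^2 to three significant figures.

Thin rod: I_cm = (1/12)ML² = (1/12)(0.8)(0.91)² = 0.055207 kg m^2; centre at d = 0.455 m, so the parallel axis theorem gives I = 0.055207 + (0.8)(0.455)² = 0.22083 kg m^2.
Spherical shell: I_cm = (2/3)MR² = (2/3)(4.8)(0.25)² = 0.2 kg m^2; centre at d = 0.455 + 0.455 + 0.25 = 1.16 m, so the parallel axis theorem gives I = 0.2 + (4.8)(1.16)² = 6.6589 kg m^2.
Total I = 0.22083 + 6.6589 = 6.8797 kg m^2.

6.88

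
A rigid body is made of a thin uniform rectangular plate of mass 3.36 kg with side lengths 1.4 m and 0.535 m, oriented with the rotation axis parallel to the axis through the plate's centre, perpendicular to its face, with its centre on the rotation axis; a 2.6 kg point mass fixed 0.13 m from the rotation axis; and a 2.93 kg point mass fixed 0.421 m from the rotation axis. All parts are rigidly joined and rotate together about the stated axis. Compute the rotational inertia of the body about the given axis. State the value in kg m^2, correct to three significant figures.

Rectangular plate: I_cm = (1/12)M(a²+b²) = (1/12)(3.36)[(1.4)² + (0.535)²] = 0.62894 kg m^2; axis through the centre, so I = 0.62894 kg m^2.
Point mass: I_cm = 0; centre at d = 0.13 m, so the parallel axis theorem gives I = 0 + (2.6)(0.13)² = 0.04394 kg m^2.
Point mass: I_cm = 0; centre at d = 0.421 m, so the parallel axis theorem gives I = 0 + (2.93)(0.421)² = 0.51932 kg m^2.
Total I = 0.62894 + 0.04394 + 0.51932 = 1.1922 kg m^2.

1.19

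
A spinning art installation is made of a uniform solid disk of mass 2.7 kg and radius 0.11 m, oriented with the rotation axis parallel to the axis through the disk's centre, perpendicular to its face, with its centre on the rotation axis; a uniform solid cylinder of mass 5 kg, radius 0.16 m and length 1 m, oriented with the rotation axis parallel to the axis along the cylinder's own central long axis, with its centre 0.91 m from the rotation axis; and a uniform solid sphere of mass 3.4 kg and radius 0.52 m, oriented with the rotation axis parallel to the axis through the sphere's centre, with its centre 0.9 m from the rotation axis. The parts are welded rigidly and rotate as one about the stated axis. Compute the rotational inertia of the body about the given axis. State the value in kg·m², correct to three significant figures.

Solid disk: I_cm = (1/2)MR² = (1/2)(2.7)(0.11)² = 0.016335 kg·m²; axis through the centre, so I = 0.016335 kg·m².
Solid cylinder: I_cm = (1/2)MR² = (1/2)(5)(0.16)² = 0.064 kg·m²; centre at d = 0.91 m, so I = I_cm + Md² gives I = 0.064 + (5)(0.91)² = 4.2045 kg·m².
Solid sphere: I_cm = (2/5)MR² = (2/5)(3.4)(0.52)² = 0.36774 kg·m²; centre at d = 0.9 m, so I = I_cm + Md² gives I = 0.36774 + (3.4)(0.9)² = 3.1217 kg·m².
Total I = 0.016335 + 4.2045 + 3.1217 = 7.3426 kg·m².

7.34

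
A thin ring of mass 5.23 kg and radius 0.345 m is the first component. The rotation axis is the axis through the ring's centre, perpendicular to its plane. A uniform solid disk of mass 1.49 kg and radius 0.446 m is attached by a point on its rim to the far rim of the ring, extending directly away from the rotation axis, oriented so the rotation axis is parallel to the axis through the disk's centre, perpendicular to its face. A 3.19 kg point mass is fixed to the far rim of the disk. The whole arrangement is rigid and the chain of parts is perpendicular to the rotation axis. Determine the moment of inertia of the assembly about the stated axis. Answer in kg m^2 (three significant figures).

6.58

Thin ring: I_cm = MR² = (5.23)(0.345)² = 0.6225 kg m^2; axis through the centre, so I = 0.6225 kg m^2.
Solid disk: I_cm = (1/2)MR² = (1/2)(1.49)(0.446)² = 0.14819 kg m^2; centre at d = 0.345 + 0.446 = 0.791 m, so the parallel axis theorem gives I = 0.14819 + (1.49)(0.791)² = 1.0805 kg m^2.
Point mass: I_cm = 0; centre at d = 0.345 + 0.446 + 0.446 = 1.237 m, so the parallel axis theorem gives I = 0 + (3.19)(1.237)² = 4.8812 kg m^2.
Total I = 0.6225 + 1.0805 + 4.8812 = 6.5842 kg m^2.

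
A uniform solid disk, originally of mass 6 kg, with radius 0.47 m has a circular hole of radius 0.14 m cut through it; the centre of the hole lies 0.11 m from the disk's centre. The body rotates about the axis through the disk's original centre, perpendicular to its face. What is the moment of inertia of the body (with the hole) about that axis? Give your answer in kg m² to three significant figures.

Unpierced body about its centre: I₀ = (1/2)MR² = (1/2)(6)(0.47)² = 0.6627 kg m².
The removed disk has mass m = M·(r/R)² = (6)(0.14/0.47)² = 0.53237 kg (same uniform areal density).
Its moment of inertia about the rotation axis (parallel-axis theorem): I_hole = (1/2)mr² + md² = (1/2)(0.53237)(0.14)² + (0.53237)(0.11)² = 0.011659 kg m².
Treating the hole as negative mass, I = I₀ − I_hole = 0.6627 − 0.011659 = 0.65104 kg m².

0.651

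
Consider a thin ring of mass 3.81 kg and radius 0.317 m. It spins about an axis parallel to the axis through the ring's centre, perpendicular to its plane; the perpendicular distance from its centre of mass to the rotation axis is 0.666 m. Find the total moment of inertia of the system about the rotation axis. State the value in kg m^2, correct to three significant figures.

2.07

I_cm = MR² = (3.81)(0.317)² = 0.38286 kg m^2; centre at d = 0.666 m, so the parallel axis theorem gives I = 0.38286 + (3.81)(0.666)² = 2.0728 kg m^2.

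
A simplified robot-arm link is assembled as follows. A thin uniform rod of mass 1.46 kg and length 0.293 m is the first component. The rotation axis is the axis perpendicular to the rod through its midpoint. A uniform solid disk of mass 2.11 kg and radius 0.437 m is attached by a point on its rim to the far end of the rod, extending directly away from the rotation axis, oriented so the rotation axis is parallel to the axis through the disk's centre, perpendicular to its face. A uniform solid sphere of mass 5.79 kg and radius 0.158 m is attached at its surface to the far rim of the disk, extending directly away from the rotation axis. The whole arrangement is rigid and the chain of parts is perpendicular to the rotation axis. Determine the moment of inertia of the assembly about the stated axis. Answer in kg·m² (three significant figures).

9.03

Thin rod: I_cm = (1/12)ML² = (1/12)(1.46)(0.293)² = 0.010445 kg·m²; axis through the centre, so I = 0.010445 kg·m².
Solid disk: I_cm = (1/2)MR² = (1/2)(2.11)(0.437)² = 0.20147 kg·m²; centre at d = 0.1465 + 0.437 = 0.5835 m, so the parallel axis theorem gives I = 0.20147 + (2.11)(0.5835)² = 0.91987 kg·m².
Solid sphere: I_cm = (2/5)MR² = (2/5)(5.79)(0.158)² = 0.057817 kg·m²; centre at d = 0.1465 + 0.437 + 0.437 + 0.158 = 1.1785 m, so the parallel axis theorem gives I = 0.057817 + (5.79)(1.1785)² = 8.0993 kg·m².
Total I = 0.010445 + 0.91987 + 8.0993 = 9.0296 kg·m².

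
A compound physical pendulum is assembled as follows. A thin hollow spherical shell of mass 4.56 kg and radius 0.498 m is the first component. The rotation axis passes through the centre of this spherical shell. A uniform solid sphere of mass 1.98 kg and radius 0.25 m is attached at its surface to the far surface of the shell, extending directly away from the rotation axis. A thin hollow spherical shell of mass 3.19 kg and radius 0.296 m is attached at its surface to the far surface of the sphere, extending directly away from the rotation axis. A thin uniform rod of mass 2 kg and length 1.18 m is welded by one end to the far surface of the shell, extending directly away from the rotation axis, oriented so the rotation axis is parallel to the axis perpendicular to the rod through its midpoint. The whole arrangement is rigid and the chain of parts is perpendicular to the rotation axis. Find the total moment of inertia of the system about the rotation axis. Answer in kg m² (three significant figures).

Spherical shell: I_cm = (2/3)MR² = (2/3)(4.56)(0.498)² = 0.75393 kg m²; axis through the centre, so I = 0.75393 kg m².
Solid sphere: I_cm = (2/5)MR² = (2/5)(1.98)(0.25)² = 0.0495 kg m²; centre at d = 0.498 + 0.25 = 0.748 m, so the parallel axis theorem gives I = 0.0495 + (1.98)(0.748)² = 1.1573 kg m².
Spherical shell: I_cm = (2/3)MR² = (2/3)(3.19)(0.296)² = 0.18633 kg m²; centre at d = 0.498 + 0.25 + 0.25 + 0.296 = 1.294 m, so the parallel axis theorem gives I = 0.18633 + (3.19)(1.294)² = 5.5278 kg m².
Thin rod: I_cm = (1/12)ML² = (1/12)(2)(1.18)² = 0.23207 kg m²; centre at d = 0.498 + 0.25 + 0.25 + 0.296 + 0.296 + 0.59 = 2.18 m, so the parallel axis theorem gives I = 0.23207 + (2)(2.18)² = 9.7369 kg m².
Total I = 0.75393 + 1.1573 + 5.5278 + 9.7369 = 17.176 kg m².

17.2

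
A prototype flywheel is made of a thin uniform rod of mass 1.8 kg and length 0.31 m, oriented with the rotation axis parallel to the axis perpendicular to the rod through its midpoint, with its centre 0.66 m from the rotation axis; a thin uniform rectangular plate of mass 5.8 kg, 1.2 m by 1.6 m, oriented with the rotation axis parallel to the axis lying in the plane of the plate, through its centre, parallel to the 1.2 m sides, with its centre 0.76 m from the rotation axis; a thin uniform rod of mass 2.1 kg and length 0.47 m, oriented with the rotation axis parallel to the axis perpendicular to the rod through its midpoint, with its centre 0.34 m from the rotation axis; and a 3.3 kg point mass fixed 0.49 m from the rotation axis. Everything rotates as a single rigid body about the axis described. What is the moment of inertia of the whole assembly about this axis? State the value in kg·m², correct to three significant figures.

6.46

Thin rod: I_cm = (1/12)ML² = (1/12)(1.8)(0.31)² = 0.014415 kg·m²; centre at d = 0.66 m, so I = I_cm + Md² gives I = 0.014415 + (1.8)(0.66)² = 0.7985 kg·m².
Rectangular plate: I_cm = (1/12)Mb² = (1/12)(5.8)(1.6)² = 1.2373 kg·m²; centre at d = 0.76 m, so I = I_cm + Md² gives I = 1.2373 + (5.8)(0.76)² = 4.5874 kg·m².
Thin rod: I_cm = (1/12)ML² = (1/12)(2.1)(0.47)² = 0.038657 kg·m²; centre at d = 0.34 m, so I = I_cm + Md² gives I = 0.038657 + (2.1)(0.34)² = 0.28142 kg·m².
Point mass: I_cm = 0; centre at d = 0.49 m, so I = I_cm + Md² gives I = 0 + (3.3)(0.49)² = 0.79233 kg·m².
Total I = 0.7985 + 4.5874 + 0.28142 + 0.79233 = 6.4597 kg·m².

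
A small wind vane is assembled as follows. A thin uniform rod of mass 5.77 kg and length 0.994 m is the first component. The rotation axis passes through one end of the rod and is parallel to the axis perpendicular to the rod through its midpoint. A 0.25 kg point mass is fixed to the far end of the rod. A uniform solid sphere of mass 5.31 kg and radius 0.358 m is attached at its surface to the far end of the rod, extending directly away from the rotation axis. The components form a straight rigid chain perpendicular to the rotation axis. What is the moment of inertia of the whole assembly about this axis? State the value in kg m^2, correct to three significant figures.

12.1

Thin rod: I_cm = (1/12)ML² = (1/12)(5.77)(0.994)² = 0.47508 kg m^2; centre at d = 0.497 m, so the parallel axis theorem gives I = 0.47508 + (5.77)(0.497)² = 1.9003 kg m^2.
Point mass: I_cm = 0; centre at d = 0.497 + 0.497 = 0.994 m, so the parallel axis theorem gives I = 0 + (0.25)(0.994)² = 0.24701 kg m^2.
Solid sphere: I_cm = (2/5)MR² = (2/5)(5.31)(0.358)² = 0.27222 kg m^2; centre at d = 0.497 + 0.497 + 0.358 = 1.352 m, so the parallel axis theorem gives I = 0.27222 + (5.31)(1.352)² = 9.9784 kg m^2.
Total I = 1.9003 + 0.24701 + 9.9784 = 12.126 kg m^2.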